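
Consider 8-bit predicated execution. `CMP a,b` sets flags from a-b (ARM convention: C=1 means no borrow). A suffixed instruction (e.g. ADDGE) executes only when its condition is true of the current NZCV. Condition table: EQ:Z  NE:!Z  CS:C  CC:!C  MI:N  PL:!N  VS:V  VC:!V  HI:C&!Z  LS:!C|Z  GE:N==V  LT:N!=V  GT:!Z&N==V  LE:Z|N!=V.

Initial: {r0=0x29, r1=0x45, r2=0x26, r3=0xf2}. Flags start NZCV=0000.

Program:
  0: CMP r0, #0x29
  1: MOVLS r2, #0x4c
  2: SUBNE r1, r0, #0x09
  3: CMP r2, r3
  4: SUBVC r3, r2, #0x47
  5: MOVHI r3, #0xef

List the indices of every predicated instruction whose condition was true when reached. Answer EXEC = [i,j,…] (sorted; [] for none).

EXEC = [1,4]

[0] flags=0110 → (cmp)
[1] flags=0110 LS?T → r2=0x4c
[2] flags=0110 NE?F → skip
[3] flags=0000 → (cmp)
[4] flags=0000 VC?T → r3=0x05
[5] flags=0000 HI?F → skip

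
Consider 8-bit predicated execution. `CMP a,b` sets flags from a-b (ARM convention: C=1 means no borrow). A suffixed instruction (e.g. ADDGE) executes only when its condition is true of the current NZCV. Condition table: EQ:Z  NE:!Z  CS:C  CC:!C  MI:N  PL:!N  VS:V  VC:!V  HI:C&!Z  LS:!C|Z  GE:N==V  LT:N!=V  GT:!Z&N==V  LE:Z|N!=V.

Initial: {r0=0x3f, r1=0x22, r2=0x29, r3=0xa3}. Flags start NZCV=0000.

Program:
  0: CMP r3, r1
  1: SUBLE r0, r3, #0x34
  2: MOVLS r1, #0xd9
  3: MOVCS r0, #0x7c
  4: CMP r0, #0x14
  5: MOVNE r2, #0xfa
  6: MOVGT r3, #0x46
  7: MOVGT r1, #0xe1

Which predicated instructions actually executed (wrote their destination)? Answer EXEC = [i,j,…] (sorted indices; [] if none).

[0] flags=1010 → (cmp)
[1] flags=1010 LE?T → r0=0x6f
[2] flags=1010 LS?F → skip
[3] flags=1010 CS?T → r0=0x7c
[4] flags=0010 → (cmp)
[5] flags=0010 NE?T → r2=0xfa
[6] flags=0010 GT?T → r3=0x46
[7] flags=0010 GT?T → r1=0xe1

EXEC = [1,3,5,6,7]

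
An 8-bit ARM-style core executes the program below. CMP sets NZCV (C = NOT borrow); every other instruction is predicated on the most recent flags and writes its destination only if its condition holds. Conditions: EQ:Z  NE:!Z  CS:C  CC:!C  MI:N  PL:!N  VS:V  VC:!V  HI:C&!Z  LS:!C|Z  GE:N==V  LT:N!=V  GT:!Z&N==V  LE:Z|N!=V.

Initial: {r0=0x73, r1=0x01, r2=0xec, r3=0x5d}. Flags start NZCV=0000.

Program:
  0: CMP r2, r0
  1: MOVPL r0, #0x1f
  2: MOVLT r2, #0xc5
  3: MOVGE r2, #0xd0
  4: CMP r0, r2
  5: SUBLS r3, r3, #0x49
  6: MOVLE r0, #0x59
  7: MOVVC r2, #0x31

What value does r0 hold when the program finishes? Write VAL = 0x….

VAL = 0x1f

0: ✓ CMP  NZCV=0011
1: ✓ MOVPL  r0←0x1f
2: ✓ MOVLT  r2←0xc5
3: · MOVGE
4: ✓ CMP  NZCV=0000
5: ✓ SUBLS  r3←0x14
6: · MOVLE
7: ✓ MOVVC  r2←0x31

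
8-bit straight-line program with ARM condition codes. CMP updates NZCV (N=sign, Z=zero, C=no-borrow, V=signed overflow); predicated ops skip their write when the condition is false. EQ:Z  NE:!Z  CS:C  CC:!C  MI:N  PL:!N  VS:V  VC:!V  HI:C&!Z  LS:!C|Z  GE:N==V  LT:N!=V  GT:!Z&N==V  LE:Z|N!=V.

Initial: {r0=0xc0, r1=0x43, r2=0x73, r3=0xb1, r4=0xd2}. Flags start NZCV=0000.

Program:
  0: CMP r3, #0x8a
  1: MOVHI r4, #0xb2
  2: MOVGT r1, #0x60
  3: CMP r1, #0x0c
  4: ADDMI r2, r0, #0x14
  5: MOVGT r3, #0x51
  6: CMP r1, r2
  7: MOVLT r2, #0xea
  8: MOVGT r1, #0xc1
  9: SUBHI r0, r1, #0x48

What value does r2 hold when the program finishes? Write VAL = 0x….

[0] flags=0010 → (cmp)
[1] flags=0010 HI?T → r4=0xb2
[2] flags=0010 GT?T → r1=0x60
[3] flags=0010 → (cmp)
[4] flags=0010 MI?F → skip
[5] flags=0010 GT?T → r3=0x51
[6] flags=1000 → (cmp)
[7] flags=1000 LT?T → r2=0xea
[8] flags=1000 GT?F → skip
[9] flags=1000 HI?F → skip

VAL = 0xea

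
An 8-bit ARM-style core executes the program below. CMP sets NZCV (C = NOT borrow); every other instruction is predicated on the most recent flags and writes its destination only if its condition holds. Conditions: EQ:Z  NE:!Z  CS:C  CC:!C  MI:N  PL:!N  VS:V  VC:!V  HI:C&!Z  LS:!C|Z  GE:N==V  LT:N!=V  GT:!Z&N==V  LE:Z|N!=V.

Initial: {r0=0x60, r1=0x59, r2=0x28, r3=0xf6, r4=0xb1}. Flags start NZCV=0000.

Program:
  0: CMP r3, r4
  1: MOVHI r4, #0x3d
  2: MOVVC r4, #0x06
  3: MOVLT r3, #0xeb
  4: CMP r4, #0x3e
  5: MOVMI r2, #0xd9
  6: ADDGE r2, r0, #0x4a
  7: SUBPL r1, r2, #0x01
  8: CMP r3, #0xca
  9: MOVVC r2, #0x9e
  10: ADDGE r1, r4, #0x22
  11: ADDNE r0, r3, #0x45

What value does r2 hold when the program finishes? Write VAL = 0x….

VAL = 0x9e

0: ✓ CMP  NZCV=0010
1: ✓ MOVHI  r4←0x3d
2: ✓ MOVVC  r4←0x06
3: · MOVLT
4: ✓ CMP  NZCV=1000
5: ✓ MOVMI  r2←0xd9
6: · ADDGE
7: · SUBPL
8: ✓ CMP  NZCV=0010
9: ✓ MOVVC  r2←0x9e
10: ✓ ADDGE  r1←0x28
11: ✓ ADDNE  r0←0x3b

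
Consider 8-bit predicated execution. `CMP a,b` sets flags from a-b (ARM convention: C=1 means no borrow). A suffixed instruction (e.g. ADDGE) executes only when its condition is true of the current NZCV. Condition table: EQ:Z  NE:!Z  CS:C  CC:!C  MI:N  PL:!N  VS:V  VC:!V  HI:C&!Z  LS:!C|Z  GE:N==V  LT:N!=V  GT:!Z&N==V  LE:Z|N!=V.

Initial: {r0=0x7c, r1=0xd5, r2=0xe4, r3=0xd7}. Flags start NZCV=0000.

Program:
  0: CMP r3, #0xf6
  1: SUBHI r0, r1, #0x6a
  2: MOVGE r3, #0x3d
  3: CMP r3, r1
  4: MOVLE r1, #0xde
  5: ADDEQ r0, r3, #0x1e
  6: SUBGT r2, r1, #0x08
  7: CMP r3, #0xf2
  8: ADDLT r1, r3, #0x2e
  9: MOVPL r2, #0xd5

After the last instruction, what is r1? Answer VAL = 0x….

VAL = 0x05

0: ✓ CMP  NZCV=1000
1: · SUBHI
2: · MOVGE
3: ✓ CMP  NZCV=0010
4: · MOVLE
5: · ADDEQ
6: ✓ SUBGT  r2←0xcd
7: ✓ CMP  NZCV=1000
8: ✓ ADDLT  r1←0x05
9: · MOVPL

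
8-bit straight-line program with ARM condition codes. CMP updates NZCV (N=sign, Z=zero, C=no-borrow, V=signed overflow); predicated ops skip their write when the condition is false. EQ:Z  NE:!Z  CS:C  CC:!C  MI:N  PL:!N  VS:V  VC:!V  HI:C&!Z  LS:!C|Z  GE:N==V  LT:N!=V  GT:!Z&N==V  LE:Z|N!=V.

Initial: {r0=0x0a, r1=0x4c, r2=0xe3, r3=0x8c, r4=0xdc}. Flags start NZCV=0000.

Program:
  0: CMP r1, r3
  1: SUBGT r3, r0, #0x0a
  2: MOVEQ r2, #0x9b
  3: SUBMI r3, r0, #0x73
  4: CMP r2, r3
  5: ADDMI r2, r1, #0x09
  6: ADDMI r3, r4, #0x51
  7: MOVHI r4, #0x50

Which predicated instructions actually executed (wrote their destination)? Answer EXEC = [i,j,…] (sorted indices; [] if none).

EXEC = [1,3,7]

[0] flags=1001 → (cmp)
[1] flags=1001 GT?T → r3=0x00
[2] flags=1001 EQ?F → skip
[3] flags=1001 MI?T → r3=0x97
[4] flags=0010 → (cmp)
[5] flags=0010 MI?F → skip
[6] flags=0010 MI?F → skip
[7] flags=0010 HI?T → r4=0x50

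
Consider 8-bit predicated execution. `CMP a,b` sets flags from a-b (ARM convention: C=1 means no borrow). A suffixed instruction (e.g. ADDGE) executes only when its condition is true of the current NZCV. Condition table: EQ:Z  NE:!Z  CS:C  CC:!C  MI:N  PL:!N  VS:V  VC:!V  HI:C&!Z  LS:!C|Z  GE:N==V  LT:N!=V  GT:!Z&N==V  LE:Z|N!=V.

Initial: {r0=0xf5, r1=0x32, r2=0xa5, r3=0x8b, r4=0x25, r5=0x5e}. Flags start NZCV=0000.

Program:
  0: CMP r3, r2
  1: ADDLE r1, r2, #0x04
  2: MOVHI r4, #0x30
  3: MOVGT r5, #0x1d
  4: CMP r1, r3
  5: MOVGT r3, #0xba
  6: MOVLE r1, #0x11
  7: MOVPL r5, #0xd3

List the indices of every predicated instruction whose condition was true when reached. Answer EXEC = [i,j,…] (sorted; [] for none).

EXEC = [1,5,7]

0: ✓ CMP  NZCV=1000
1: ✓ ADDLE  r1←0xa9
2: · MOVHI
3: · MOVGT
4: ✓ CMP  NZCV=0010
5: ✓ MOVGT  r3←0xba
6: · MOVLE
7: ✓ MOVPL  r5←0xd3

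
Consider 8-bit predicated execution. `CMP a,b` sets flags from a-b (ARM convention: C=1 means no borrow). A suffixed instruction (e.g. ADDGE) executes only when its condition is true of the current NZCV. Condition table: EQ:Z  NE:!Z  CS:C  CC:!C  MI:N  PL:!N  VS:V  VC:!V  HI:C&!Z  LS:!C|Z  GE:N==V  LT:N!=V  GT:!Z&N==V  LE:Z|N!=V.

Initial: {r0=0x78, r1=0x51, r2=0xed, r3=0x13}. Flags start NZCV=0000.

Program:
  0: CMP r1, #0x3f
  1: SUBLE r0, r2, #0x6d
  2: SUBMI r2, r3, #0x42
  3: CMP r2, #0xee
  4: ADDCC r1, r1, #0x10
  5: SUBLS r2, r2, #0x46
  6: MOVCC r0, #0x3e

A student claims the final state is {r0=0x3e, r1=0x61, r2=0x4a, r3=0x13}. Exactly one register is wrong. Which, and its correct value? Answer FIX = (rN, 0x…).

FIX = (r2, 0xa7)

0: ✓ CMP  NZCV=0010
1: · SUBLE
2: · SUBMI
3: ✓ CMP  NZCV=1000
4: ✓ ADDCC  r1←0x61
5: ✓ SUBLS  r2←0xa7
6: ✓ MOVCC  r0←0x3e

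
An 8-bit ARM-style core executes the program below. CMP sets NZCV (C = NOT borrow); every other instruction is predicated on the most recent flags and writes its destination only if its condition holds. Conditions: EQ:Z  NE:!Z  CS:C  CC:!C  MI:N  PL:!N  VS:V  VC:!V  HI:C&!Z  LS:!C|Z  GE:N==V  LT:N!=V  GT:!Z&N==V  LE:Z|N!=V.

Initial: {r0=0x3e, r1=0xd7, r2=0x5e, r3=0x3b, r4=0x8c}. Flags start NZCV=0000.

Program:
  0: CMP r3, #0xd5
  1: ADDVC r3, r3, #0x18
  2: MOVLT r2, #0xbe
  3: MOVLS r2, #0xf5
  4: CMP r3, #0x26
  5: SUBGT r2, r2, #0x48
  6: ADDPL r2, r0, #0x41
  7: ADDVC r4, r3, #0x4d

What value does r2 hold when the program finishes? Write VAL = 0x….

[0] flags=0000 → (cmp)
[1] flags=0000 VC?T → r3=0x53
[2] flags=0000 LT?F → skip
[3] flags=0000 LS?T → r2=0xf5
[4] flags=0010 → (cmp)
[5] flags=0010 GT?T → r2=0xad
[6] flags=0010 PL?T → r2=0x7f
[7] flags=0010 VC?T → r4=0xa0

VAL = 0x7f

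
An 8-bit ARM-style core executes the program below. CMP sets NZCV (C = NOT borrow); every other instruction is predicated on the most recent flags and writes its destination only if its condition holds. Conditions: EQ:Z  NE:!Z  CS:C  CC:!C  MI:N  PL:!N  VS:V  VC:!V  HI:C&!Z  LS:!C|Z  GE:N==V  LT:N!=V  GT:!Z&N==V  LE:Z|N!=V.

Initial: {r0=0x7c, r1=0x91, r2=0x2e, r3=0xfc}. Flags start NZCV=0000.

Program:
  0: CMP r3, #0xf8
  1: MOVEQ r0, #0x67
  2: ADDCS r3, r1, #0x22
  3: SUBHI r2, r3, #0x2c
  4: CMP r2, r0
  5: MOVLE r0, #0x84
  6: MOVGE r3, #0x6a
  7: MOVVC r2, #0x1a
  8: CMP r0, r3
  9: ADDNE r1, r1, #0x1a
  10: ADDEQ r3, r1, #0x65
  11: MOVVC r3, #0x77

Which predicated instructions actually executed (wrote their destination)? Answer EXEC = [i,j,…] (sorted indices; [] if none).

EXEC = [2,3,5,9,11]

[0] flags=0010 → (cmp)
[1] flags=0010 EQ?F → skip
[2] flags=0010 CS?T → r3=0xb3
[3] flags=0010 HI?T → r2=0x87
[4] flags=0011 → (cmp)
[5] flags=0011 LE?T → r0=0x84
[6] flags=0011 GE?F → skip
[7] flags=0011 VC?F → skip
[8] flags=1000 → (cmp)
[9] flags=1000 NE?T → r1=0xab
[10] flags=1000 EQ?F → skip
[11] flags=1000 VC?T → r3=0x77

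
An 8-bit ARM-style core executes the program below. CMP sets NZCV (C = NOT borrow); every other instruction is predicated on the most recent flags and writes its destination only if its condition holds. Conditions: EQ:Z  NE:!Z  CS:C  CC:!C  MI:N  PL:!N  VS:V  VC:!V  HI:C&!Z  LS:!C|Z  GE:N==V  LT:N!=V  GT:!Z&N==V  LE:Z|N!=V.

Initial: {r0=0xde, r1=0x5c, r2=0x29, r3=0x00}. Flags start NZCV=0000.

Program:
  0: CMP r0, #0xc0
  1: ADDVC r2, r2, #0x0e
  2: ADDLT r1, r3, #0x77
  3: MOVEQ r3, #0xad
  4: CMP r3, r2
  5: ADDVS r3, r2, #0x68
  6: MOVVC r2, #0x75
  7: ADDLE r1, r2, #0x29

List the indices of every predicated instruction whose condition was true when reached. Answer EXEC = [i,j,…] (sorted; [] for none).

EXEC = [1,6,7]

[0] flags=0010 → (cmp)
[1] flags=0010 VC?T → r2=0x37
[2] flags=0010 LT?F → skip
[3] flags=0010 EQ?F → skip
[4] flags=1000 → (cmp)
[5] flags=1000 VS?F → skip
[6] flags=1000 VC?T → r2=0x75
[7] flags=1000 LE?T → r1=0x9e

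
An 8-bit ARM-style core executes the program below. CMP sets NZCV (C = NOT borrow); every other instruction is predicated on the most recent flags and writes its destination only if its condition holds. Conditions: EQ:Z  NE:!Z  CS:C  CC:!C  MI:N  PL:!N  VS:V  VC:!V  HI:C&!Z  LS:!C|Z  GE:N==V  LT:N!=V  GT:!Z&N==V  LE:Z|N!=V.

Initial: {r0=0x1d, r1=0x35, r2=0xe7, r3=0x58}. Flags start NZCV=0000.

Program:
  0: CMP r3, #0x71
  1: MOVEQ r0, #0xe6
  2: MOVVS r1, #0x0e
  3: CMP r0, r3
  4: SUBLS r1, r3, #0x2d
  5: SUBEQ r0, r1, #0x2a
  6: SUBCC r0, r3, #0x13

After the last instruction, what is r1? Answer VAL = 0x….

[0] flags=1000 → (cmp)
[1] flags=1000 EQ?F → skip
[2] flags=1000 VS?F → skip
[3] flags=1000 → (cmp)
[4] flags=1000 LS?T → r1=0x2b
[5] flags=1000 EQ?F → skip
[6] flags=1000 CC?T → r0=0x45

VAL = 0x2b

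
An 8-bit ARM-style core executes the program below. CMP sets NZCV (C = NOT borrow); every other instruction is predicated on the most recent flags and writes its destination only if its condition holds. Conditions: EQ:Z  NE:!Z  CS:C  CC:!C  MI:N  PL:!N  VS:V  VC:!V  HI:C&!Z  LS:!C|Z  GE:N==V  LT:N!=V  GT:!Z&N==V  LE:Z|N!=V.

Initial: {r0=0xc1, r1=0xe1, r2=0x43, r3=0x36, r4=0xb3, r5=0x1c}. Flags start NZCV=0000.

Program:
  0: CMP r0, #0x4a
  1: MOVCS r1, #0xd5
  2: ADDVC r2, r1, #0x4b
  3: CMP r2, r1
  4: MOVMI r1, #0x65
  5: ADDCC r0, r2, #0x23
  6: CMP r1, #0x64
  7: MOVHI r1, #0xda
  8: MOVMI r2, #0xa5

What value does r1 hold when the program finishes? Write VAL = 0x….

VAL = 0xda

0: ✓ CMP  NZCV=0011
1: ✓ MOVCS  r1←0xd5
2: · ADDVC
3: ✓ CMP  NZCV=0000
4: · MOVMI
5: ✓ ADDCC  r0←0x66
6: ✓ CMP  NZCV=0011
7: ✓ MOVHI  r1←0xda
8: · MOVMI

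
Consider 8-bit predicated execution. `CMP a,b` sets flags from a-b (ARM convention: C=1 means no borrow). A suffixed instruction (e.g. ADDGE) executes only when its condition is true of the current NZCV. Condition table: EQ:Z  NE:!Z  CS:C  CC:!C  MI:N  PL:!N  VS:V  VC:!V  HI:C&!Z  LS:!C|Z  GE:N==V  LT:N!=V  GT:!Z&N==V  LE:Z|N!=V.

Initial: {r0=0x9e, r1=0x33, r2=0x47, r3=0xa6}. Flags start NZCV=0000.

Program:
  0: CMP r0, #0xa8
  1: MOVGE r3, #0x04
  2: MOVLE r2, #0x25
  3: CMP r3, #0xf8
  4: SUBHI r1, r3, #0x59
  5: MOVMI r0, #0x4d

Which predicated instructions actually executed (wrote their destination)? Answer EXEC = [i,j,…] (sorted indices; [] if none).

EXEC = [2,5]

0: ✓ CMP  NZCV=1000
1: · MOVGE
2: ✓ MOVLE  r2←0x25
3: ✓ CMP  NZCV=1000
4: · SUBHI
5: ✓ MOVMI  r0←0x4d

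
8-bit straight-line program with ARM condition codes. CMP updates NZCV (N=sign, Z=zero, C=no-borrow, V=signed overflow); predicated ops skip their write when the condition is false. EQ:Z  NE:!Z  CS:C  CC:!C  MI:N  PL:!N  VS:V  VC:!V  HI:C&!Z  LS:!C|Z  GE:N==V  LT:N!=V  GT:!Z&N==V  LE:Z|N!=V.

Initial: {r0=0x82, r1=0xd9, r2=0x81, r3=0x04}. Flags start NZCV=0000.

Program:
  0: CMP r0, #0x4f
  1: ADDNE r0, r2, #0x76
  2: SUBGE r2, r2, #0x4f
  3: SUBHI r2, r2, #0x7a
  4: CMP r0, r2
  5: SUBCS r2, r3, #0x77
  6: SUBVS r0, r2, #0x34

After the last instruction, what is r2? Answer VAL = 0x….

VAL = 0x8d

0: ✓ CMP  NZCV=0011
1: ✓ ADDNE  r0←0xf7
2: · SUBGE
3: ✓ SUBHI  r2←0x07
4: ✓ CMP  NZCV=1010
5: ✓ SUBCS  r2←0x8d
6: · SUBVS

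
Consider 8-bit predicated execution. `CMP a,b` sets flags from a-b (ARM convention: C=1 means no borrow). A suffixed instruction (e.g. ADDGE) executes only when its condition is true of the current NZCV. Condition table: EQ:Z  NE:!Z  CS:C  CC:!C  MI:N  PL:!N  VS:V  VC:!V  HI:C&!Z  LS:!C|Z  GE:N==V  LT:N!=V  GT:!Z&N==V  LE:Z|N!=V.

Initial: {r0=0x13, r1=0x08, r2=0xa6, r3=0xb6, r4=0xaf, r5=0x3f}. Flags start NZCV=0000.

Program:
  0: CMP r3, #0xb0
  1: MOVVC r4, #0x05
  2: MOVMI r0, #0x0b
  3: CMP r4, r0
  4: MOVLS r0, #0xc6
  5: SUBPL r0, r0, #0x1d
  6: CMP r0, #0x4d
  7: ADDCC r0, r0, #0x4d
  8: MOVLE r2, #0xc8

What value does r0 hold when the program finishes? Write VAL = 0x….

0: ✓ CMP  NZCV=0010
1: ✓ MOVVC  r4←0x05
2: · MOVMI
3: ✓ CMP  NZCV=1000
4: ✓ MOVLS  r0←0xc6
5: · SUBPL
6: ✓ CMP  NZCV=0011
7: · ADDCC
8: ✓ MOVLE  r2←0xc8

VAL = 0xc6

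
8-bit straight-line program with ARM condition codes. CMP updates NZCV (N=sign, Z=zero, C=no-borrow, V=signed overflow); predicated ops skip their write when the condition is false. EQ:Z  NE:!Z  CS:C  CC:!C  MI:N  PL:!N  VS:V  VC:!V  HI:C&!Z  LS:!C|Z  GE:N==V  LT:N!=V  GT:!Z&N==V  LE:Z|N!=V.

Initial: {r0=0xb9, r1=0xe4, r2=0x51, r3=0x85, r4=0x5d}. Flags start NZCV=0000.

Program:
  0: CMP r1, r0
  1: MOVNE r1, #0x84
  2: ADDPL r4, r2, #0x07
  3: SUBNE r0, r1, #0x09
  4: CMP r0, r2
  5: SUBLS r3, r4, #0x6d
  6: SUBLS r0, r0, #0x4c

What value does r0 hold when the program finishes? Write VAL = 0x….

[0] flags=0010 → (cmp)
[1] flags=0010 NE?T → r1=0x84
[2] flags=0010 PL?T → r4=0x58
[3] flags=0010 NE?T → r0=0x7b
[4] flags=0010 → (cmp)
[5] flags=0010 LS?F → skip
[6] flags=0010 LS?F → skip

VAL = 0x7b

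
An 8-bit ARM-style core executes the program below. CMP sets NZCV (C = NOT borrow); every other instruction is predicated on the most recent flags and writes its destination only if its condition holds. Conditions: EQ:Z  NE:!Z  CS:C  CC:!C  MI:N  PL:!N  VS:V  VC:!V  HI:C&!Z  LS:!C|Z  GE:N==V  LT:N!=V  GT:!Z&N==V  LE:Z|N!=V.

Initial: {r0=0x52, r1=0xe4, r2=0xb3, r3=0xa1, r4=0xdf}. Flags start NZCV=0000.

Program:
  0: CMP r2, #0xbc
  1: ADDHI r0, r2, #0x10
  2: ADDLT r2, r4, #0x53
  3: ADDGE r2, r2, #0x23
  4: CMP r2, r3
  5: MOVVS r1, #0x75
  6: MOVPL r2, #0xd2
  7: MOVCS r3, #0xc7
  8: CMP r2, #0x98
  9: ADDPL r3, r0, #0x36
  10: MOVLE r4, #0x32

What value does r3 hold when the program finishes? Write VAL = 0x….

[0] flags=1000 → (cmp)
[1] flags=1000 HI?F → skip
[2] flags=1000 LT?T → r2=0x32
[3] flags=1000 GE?F → skip
[4] flags=1001 → (cmp)
[5] flags=1001 VS?T → r1=0x75
[6] flags=1001 PL?F → skip
[7] flags=1001 CS?F → skip
[8] flags=1001 → (cmp)
[9] flags=1001 PL?F → skip
[10] flags=1001 LE?F → skip

VAL = 0xa1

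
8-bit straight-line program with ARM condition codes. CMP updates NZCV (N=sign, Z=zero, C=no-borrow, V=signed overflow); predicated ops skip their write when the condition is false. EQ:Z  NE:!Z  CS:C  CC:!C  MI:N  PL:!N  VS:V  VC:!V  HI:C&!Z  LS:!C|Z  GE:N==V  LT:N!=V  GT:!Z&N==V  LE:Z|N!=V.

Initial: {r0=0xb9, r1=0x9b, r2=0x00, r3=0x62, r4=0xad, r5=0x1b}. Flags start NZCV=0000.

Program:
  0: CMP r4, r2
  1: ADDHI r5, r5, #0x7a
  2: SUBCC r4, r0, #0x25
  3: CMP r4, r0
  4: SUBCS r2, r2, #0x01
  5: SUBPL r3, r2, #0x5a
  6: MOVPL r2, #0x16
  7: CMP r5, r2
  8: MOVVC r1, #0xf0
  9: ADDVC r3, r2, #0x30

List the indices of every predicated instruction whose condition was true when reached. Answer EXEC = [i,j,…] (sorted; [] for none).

EXEC = [1,8,9]

0: ✓ CMP  NZCV=1010
1: ✓ ADDHI  r5←0x95
2: · SUBCC
3: ✓ CMP  NZCV=1000
4: · SUBCS
5: · SUBPL
6: · MOVPL
7: ✓ CMP  NZCV=1010
8: ✓ MOVVC  r1←0xf0
9: ✓ ADDVC  r3←0x30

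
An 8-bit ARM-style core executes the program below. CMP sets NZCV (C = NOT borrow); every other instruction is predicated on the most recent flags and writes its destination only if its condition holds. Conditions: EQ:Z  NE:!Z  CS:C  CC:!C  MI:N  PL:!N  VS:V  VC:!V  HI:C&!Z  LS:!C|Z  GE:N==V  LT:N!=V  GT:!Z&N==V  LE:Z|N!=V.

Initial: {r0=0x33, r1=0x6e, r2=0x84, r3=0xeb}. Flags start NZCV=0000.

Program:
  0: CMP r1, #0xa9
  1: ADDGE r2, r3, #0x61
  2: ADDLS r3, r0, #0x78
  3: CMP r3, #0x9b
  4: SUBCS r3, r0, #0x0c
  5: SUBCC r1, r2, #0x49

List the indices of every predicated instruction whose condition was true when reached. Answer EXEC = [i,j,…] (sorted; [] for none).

0: ✓ CMP  NZCV=1001
1: ✓ ADDGE  r2←0x4c
2: ✓ ADDLS  r3←0xab
3: ✓ CMP  NZCV=0010
4: ✓ SUBCS  r3←0x27
5: · SUBCC

EXEC = [1,2,4]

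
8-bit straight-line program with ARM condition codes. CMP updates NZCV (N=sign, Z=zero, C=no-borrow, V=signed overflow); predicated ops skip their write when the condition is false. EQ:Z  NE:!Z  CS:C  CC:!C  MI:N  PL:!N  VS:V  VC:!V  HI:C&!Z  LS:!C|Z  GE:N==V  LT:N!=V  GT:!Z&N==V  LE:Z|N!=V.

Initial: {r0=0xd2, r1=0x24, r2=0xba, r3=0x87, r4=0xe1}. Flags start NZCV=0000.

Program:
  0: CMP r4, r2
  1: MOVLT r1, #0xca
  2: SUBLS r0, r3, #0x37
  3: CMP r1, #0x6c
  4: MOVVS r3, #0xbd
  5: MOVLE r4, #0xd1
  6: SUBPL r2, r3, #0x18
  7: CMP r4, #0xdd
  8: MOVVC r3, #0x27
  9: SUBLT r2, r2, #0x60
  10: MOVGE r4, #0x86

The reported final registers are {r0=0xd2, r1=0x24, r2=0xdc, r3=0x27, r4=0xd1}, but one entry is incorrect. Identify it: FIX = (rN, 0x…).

0: ✓ CMP  NZCV=0010
1: · MOVLT
2: · SUBLS
3: ✓ CMP  NZCV=1000
4: · MOVVS
5: ✓ MOVLE  r4←0xd1
6: · SUBPL
7: ✓ CMP  NZCV=1000
8: ✓ MOVVC  r3←0x27
9: ✓ SUBLT  r2←0x5a
10: · MOVGE

FIX = (r2, 0x5a)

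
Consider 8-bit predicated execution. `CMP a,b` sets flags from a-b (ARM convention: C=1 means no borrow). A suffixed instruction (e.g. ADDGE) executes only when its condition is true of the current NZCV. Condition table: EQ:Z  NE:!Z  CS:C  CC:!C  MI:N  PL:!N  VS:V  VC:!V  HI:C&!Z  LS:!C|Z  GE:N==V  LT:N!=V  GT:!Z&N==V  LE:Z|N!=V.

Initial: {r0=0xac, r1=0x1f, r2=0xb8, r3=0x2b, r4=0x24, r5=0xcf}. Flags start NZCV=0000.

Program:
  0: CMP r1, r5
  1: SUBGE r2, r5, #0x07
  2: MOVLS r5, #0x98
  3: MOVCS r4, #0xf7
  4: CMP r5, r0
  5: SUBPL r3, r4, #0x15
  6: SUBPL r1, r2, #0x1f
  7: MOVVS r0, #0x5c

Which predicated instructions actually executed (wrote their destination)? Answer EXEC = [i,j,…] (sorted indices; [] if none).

[0] flags=0000 → (cmp)
[1] flags=0000 GE?T → r2=0xc8
[2] flags=0000 LS?T → r5=0x98
[3] flags=0000 CS?F → skip
[4] flags=1000 → (cmp)
[5] flags=1000 PL?F → skip
[6] flags=1000 PL?F → skip
[7] flags=1000 VS?F → skip

EXEC = [1,2]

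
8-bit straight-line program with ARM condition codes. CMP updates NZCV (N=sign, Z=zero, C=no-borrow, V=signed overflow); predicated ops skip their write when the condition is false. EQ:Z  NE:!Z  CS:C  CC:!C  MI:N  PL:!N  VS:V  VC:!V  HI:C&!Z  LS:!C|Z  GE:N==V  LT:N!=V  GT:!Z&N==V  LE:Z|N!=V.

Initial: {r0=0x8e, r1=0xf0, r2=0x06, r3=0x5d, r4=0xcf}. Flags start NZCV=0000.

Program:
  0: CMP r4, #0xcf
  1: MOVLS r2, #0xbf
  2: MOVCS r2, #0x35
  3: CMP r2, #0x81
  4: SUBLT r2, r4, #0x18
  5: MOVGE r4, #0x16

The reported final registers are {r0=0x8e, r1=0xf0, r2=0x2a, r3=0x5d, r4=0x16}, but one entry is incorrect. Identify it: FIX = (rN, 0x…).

FIX = (r2, 0x35)

[0] flags=0110 → (cmp)
[1] flags=0110 LS?T → r2=0xbf
[2] flags=0110 CS?T → r2=0x35
[3] flags=1001 → (cmp)
[4] flags=1001 LT?F → skip
[5] flags=1001 GE?T → r4=0x16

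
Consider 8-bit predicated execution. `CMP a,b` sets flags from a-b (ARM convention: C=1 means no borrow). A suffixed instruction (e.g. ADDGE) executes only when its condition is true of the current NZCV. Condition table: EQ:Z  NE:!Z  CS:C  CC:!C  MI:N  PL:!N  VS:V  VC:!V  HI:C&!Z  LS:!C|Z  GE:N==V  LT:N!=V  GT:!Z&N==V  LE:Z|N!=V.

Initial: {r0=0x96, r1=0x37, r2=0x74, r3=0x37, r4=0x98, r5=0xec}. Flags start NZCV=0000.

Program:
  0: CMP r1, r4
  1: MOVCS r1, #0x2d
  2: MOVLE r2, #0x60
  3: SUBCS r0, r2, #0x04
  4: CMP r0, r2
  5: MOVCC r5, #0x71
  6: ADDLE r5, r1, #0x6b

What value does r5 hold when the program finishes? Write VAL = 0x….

0: ✓ CMP  NZCV=1001
1: · MOVCS
2: · MOVLE
3: · SUBCS
4: ✓ CMP  NZCV=0011
5: · MOVCC
6: ✓ ADDLE  r5←0xa2

VAL = 0xa2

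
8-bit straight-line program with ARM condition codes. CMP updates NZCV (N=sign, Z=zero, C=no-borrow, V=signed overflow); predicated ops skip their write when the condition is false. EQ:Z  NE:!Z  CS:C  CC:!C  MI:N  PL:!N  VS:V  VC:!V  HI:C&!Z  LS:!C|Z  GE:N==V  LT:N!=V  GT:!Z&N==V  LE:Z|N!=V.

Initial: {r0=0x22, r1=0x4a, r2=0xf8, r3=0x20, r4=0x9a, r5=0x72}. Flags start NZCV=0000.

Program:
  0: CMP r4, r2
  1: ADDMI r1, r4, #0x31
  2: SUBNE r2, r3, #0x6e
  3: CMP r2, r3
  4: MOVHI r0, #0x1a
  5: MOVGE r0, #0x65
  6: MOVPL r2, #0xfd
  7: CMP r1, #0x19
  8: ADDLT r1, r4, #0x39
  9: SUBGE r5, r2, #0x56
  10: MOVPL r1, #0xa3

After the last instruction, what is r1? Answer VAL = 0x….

0: ✓ CMP  NZCV=1000
1: ✓ ADDMI  r1←0xcb
2: ✓ SUBNE  r2←0xb2
3: ✓ CMP  NZCV=1010
4: ✓ MOVHI  r0←0x1a
5: · MOVGE
6: · MOVPL
7: ✓ CMP  NZCV=1010
8: ✓ ADDLT  r1←0xd3
9: · SUBGE
10: · MOVPL

VAL = 0xd3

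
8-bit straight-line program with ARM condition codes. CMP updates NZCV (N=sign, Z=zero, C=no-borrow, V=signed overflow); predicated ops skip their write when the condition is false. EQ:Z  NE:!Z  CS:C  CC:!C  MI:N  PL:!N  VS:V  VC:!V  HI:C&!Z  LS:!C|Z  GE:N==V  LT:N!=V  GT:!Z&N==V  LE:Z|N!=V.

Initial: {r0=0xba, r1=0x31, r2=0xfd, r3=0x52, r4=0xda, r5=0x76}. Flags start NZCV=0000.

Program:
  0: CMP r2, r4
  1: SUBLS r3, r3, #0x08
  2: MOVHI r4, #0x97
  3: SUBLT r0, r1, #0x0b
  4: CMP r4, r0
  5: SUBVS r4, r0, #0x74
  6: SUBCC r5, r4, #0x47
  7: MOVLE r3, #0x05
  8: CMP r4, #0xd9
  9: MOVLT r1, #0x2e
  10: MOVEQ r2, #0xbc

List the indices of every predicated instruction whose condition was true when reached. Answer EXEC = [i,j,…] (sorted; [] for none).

[0] flags=0010 → (cmp)
[1] flags=0010 LS?F → skip
[2] flags=0010 HI?T → r4=0x97
[3] flags=0010 LT?F → skip
[4] flags=1000 → (cmp)
[5] flags=1000 VS?F → skip
[6] flags=1000 CC?T → r5=0x50
[7] flags=1000 LE?T → r3=0x05
[8] flags=1000 → (cmp)
[9] flags=1000 LT?T → r1=0x2e
[10] flags=1000 EQ?F → skip

EXEC = [2,6,7,9]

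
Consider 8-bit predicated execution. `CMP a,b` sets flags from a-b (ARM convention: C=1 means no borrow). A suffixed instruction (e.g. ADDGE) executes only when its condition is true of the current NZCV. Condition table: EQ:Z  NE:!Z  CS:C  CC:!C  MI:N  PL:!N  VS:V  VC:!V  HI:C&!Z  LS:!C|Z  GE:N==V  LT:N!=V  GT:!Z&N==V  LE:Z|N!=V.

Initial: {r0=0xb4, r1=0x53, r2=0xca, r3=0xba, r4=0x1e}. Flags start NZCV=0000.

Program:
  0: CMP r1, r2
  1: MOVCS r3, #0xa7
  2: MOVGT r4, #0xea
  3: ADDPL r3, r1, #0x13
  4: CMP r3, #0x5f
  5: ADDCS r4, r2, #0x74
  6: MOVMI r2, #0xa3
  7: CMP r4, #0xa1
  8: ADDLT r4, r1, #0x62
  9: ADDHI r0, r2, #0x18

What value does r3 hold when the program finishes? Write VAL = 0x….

VAL = 0xba

[0] flags=1001 → (cmp)
[1] flags=1001 CS?F → skip
[2] flags=1001 GT?T → r4=0xea
[3] flags=1001 PL?F → skip
[4] flags=0011 → (cmp)
[5] flags=0011 CS?T → r4=0x3e
[6] flags=0011 MI?F → skip
[7] flags=1001 → (cmp)
[8] flags=1001 LT?F → skip
[9] flags=1001 HI?F → skip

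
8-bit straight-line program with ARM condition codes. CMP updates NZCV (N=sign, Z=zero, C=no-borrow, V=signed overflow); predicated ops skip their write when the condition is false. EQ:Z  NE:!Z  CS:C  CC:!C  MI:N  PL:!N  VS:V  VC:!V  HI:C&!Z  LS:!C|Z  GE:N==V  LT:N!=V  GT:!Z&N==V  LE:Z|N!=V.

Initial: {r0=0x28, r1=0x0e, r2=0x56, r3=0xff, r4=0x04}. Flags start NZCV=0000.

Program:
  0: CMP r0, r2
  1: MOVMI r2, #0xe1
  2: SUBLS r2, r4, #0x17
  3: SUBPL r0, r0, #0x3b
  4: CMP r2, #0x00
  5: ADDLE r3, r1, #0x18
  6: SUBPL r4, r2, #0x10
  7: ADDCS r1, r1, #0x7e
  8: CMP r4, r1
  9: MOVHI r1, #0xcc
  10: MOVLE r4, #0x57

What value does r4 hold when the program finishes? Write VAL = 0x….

VAL = 0x04

0: ✓ CMP  NZCV=1000
1: ✓ MOVMI  r2←0xe1
2: ✓ SUBLS  r2←0xed
3: · SUBPL
4: ✓ CMP  NZCV=1010
5: ✓ ADDLE  r3←0x26
6: · SUBPL
7: ✓ ADDCS  r1←0x8c
8: ✓ CMP  NZCV=0000
9: · MOVHI
10: · MOVLE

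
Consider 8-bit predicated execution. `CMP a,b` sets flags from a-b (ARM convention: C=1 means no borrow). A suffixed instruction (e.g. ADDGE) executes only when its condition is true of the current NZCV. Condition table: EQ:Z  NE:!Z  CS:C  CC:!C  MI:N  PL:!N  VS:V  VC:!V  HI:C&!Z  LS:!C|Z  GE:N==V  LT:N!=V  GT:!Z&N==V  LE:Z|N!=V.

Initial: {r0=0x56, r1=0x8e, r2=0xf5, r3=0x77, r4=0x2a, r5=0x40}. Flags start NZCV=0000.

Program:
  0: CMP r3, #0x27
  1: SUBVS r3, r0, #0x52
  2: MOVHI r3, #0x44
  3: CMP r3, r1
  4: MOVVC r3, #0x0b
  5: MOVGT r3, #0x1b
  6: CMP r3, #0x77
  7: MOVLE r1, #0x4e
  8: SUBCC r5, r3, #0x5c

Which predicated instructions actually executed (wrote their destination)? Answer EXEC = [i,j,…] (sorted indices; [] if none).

[0] flags=0010 → (cmp)
[1] flags=0010 VS?F → skip
[2] flags=0010 HI?T → r3=0x44
[3] flags=1001 → (cmp)
[4] flags=1001 VC?F → skip
[5] flags=1001 GT?T → r3=0x1b
[6] flags=1000 → (cmp)
[7] flags=1000 LE?T → r1=0x4e
[8] flags=1000 CC?T → r5=0xbf

EXEC = [2,5,7,8]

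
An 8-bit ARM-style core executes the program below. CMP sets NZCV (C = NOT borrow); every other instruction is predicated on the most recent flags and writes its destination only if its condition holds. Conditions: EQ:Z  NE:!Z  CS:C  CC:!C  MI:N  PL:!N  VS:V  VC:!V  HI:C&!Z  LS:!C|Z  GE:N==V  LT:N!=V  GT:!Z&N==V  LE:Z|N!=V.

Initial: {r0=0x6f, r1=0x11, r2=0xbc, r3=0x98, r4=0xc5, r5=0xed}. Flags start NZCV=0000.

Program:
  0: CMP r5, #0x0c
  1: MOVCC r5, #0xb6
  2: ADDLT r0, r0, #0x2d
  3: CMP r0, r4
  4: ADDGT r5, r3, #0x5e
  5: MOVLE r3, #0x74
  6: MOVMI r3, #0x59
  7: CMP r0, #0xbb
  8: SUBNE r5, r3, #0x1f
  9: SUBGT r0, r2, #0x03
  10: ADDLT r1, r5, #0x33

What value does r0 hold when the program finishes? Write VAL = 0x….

[0] flags=1010 → (cmp)
[1] flags=1010 CC?F → skip
[2] flags=1010 LT?T → r0=0x9c
[3] flags=1000 → (cmp)
[4] flags=1000 GT?F → skip
[5] flags=1000 LE?T → r3=0x74
[6] flags=1000 MI?T → r3=0x59
[7] flags=1000 → (cmp)
[8] flags=1000 NE?T → r5=0x3a
[9] flags=1000 GT?F → skip
[10] flags=1000 LT?T → r1=0x6d

VAL = 0x9c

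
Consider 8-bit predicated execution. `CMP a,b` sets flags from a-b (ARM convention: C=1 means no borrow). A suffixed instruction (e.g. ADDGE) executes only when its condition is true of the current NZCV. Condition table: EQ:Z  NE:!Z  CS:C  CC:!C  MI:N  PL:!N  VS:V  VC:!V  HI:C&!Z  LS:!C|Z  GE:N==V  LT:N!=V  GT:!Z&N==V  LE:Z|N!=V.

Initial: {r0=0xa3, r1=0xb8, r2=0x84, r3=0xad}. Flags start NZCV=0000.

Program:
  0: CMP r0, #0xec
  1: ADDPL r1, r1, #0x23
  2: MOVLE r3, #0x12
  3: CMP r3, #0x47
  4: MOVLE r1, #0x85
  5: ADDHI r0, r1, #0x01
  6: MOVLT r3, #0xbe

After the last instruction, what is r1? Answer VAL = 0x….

0: ✓ CMP  NZCV=1000
1: · ADDPL
2: ✓ MOVLE  r3←0x12
3: ✓ CMP  NZCV=1000
4: ✓ MOVLE  r1←0x85
5: · ADDHI
6: ✓ MOVLT  r3←0xbe

VAL = 0x85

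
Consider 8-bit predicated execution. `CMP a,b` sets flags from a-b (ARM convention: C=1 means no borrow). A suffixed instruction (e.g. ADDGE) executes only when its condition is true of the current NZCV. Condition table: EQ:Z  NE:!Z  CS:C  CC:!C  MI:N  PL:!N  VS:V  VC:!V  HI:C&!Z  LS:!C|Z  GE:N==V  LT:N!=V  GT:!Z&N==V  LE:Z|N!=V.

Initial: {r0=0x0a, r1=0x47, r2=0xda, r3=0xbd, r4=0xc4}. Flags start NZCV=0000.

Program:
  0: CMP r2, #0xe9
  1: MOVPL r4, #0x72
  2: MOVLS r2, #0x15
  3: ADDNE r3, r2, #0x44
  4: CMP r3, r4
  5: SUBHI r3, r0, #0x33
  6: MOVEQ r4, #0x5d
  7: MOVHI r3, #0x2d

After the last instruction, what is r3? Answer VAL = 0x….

[0] flags=1000 → (cmp)
[1] flags=1000 PL?F → skip
[2] flags=1000 LS?T → r2=0x15
[3] flags=1000 NE?T → r3=0x59
[4] flags=1001 → (cmp)
[5] flags=1001 HI?F → skip
[6] flags=1001 EQ?F → skip
[7] flags=1001 HI?F → skip

VAL = 0x59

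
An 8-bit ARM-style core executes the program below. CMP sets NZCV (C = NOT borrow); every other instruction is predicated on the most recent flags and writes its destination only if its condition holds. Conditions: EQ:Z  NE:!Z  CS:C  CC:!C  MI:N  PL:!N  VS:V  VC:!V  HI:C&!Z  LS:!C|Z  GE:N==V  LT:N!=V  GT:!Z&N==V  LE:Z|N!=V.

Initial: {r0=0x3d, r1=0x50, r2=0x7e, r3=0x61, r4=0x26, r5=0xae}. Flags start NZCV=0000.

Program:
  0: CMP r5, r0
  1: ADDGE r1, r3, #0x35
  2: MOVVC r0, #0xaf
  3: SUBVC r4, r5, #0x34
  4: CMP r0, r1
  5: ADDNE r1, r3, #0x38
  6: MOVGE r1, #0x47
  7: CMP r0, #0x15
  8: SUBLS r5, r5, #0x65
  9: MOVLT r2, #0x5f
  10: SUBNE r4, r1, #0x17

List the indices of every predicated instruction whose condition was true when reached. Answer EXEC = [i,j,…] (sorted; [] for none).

0: ✓ CMP  NZCV=0011
1: · ADDGE
2: · MOVVC
3: · SUBVC
4: ✓ CMP  NZCV=1000
5: ✓ ADDNE  r1←0x99
6: · MOVGE
7: ✓ CMP  NZCV=0010
8: · SUBLS
9: · MOVLT
10: ✓ SUBNE  r4←0x82

EXEC = [5,10]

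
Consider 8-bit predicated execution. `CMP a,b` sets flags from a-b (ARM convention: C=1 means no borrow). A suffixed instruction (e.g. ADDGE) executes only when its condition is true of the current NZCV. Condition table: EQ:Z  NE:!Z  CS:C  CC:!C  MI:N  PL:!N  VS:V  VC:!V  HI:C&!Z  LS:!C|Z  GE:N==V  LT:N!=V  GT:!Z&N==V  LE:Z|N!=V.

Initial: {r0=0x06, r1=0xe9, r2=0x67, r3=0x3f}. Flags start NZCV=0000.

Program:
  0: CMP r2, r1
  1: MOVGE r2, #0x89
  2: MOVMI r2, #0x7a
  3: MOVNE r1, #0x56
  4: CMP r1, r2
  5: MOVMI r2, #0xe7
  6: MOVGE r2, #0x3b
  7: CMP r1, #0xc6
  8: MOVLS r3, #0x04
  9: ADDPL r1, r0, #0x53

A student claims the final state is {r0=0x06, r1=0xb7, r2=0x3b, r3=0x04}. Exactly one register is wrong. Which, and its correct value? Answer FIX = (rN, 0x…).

FIX = (r1, 0x56)

[0] flags=0000 → (cmp)
[1] flags=0000 GE?T → r2=0x89
[2] flags=0000 MI?F → skip
[3] flags=0000 NE?T → r1=0x56
[4] flags=1001 → (cmp)
[5] flags=1001 MI?T → r2=0xe7
[6] flags=1001 GE?T → r2=0x3b
[7] flags=1001 → (cmp)
[8] flags=1001 LS?T → r3=0x04
[9] flags=1001 PL?F → skip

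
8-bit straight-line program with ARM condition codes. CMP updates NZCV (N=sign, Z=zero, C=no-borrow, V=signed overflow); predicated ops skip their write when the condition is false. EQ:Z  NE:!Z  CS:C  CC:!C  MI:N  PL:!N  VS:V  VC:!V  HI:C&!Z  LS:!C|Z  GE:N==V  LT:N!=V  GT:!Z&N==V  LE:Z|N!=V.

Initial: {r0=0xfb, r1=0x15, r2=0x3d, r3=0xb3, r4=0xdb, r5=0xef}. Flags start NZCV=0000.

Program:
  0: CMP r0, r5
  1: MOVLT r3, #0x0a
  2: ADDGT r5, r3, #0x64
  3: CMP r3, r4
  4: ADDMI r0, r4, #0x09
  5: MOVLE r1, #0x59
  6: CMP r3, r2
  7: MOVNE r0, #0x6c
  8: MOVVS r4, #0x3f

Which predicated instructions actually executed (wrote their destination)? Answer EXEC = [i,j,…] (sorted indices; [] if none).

EXEC = [2,4,5,7,8]

0: ✓ CMP  NZCV=0010
1: · MOVLT
2: ✓ ADDGT  r5←0x17
3: ✓ CMP  NZCV=1000
4: ✓ ADDMI  r0←0xe4
5: ✓ MOVLE  r1←0x59
6: ✓ CMP  NZCV=0011
7: ✓ MOVNE  r0←0x6c
8: ✓ MOVVS  r4←0x3f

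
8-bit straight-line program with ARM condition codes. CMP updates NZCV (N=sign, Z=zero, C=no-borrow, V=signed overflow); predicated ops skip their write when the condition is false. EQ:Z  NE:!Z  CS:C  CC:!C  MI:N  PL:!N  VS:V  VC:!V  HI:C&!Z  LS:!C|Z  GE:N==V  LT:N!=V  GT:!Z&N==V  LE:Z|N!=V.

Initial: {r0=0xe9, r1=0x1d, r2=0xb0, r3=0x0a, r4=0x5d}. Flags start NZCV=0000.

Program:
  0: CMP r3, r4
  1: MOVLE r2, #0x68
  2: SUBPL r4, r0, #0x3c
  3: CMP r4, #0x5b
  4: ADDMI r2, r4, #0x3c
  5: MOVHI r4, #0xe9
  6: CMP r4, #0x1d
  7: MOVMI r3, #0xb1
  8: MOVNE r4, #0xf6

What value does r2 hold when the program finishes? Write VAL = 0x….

[0] flags=1000 → (cmp)
[1] flags=1000 LE?T → r2=0x68
[2] flags=1000 PL?F → skip
[3] flags=0010 → (cmp)
[4] flags=0010 MI?F → skip
[5] flags=0010 HI?T → r4=0xe9
[6] flags=1010 → (cmp)
[7] flags=1010 MI?T → r3=0xb1
[8] flags=1010 NE?T → r4=0xf6

VAL = 0x68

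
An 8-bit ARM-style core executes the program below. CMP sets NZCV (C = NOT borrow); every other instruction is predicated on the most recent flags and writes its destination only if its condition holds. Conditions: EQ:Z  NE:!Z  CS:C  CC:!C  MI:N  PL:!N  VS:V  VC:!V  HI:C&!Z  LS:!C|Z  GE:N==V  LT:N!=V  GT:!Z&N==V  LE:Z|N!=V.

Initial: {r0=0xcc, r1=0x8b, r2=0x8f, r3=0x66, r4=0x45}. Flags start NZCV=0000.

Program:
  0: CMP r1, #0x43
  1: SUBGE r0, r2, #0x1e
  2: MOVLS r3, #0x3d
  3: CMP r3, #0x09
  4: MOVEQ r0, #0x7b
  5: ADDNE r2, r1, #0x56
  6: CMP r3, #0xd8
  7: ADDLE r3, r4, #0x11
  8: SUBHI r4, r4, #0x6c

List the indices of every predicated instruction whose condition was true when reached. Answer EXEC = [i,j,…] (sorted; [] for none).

EXEC = [5]

0: ✓ CMP  NZCV=0011
1: · SUBGE
2: · MOVLS
3: ✓ CMP  NZCV=0010
4: · MOVEQ
5: ✓ ADDNE  r2←0xe1
6: ✓ CMP  NZCV=1001
7: · ADDLE
8: · SUBHI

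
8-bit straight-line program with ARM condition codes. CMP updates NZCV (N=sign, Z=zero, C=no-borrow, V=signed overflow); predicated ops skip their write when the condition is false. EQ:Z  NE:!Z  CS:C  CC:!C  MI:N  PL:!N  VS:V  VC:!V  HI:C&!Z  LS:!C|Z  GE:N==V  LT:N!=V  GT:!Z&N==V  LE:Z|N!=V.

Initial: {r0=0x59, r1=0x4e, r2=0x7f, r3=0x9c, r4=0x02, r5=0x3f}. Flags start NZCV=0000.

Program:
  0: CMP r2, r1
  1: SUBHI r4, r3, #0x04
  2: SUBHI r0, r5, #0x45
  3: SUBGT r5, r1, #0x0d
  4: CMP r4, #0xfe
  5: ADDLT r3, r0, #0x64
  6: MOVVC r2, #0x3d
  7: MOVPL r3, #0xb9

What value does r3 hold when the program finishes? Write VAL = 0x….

0: ✓ CMP  NZCV=0010
1: ✓ SUBHI  r4←0x98
2: ✓ SUBHI  r0←0xfa
3: ✓ SUBGT  r5←0x41
4: ✓ CMP  NZCV=1000
5: ✓ ADDLT  r3←0x5e
6: ✓ MOVVC  r2←0x3d
7: · MOVPL

VAL = 0x5e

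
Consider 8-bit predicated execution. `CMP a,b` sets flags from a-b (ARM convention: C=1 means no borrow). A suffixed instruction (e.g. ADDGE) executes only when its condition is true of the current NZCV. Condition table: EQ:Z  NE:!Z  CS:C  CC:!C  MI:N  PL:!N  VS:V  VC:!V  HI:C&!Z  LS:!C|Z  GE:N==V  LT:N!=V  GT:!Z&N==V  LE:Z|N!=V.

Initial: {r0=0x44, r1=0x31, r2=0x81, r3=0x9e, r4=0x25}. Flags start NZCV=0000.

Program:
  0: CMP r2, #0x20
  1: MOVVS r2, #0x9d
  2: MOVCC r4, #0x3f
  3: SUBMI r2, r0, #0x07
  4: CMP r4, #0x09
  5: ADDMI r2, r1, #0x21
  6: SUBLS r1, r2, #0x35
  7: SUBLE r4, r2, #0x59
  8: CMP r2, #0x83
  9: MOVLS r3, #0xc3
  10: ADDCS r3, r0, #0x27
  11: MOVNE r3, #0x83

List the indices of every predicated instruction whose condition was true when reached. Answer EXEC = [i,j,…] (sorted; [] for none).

[0] flags=0011 → (cmp)
[1] flags=0011 VS?T → r2=0x9d
[2] flags=0011 CC?F → skip
[3] flags=0011 MI?F → skip
[4] flags=0010 → (cmp)
[5] flags=0010 MI?F → skip
[6] flags=0010 LS?F → skip
[7] flags=0010 LE?F → skip
[8] flags=0010 → (cmp)
[9] flags=0010 LS?F → skip
[10] flags=0010 CS?T → r3=0x6b
[11] flags=0010 NE?T → r3=0x83

EXEC = [1,10,11]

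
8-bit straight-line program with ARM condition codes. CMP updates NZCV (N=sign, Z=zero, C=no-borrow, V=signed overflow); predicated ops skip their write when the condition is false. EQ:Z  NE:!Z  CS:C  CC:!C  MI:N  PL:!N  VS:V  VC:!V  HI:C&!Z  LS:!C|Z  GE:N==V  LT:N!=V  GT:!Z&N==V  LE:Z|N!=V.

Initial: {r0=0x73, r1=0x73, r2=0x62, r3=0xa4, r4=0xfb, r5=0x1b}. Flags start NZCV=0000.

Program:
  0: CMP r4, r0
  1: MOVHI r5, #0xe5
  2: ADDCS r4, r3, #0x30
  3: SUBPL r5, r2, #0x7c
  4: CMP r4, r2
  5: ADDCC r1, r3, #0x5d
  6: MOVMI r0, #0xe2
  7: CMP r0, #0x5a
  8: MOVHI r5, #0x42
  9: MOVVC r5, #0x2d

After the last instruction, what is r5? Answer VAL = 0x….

VAL = 0x2d

[0] flags=1010 → (cmp)
[1] flags=1010 HI?T → r5=0xe5
[2] flags=1010 CS?T → r4=0xd4
[3] flags=1010 PL?F → skip
[4] flags=0011 → (cmp)
[5] flags=0011 CC?F → skip
[6] flags=0011 MI?F → skip
[7] flags=0010 → (cmp)
[8] flags=0010 HI?T → r5=0x42
[9] flags=0010 VC?T → r5=0x2d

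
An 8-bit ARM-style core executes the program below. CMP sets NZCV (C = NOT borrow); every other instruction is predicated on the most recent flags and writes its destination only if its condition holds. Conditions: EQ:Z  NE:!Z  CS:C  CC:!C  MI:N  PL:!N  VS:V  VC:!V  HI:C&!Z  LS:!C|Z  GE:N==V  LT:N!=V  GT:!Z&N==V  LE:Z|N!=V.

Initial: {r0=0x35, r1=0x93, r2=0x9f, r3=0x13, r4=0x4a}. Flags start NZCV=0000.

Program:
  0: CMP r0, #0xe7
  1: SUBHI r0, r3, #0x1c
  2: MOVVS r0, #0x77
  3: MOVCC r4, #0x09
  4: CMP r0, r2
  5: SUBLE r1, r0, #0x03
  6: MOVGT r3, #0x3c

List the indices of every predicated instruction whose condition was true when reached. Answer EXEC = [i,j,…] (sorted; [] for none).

0: ✓ CMP  NZCV=0000
1: · SUBHI
2: · MOVVS
3: ✓ MOVCC  r4←0x09
4: ✓ CMP  NZCV=1001
5: · SUBLE
6: ✓ MOVGT  r3←0x3c

EXEC = [3,6]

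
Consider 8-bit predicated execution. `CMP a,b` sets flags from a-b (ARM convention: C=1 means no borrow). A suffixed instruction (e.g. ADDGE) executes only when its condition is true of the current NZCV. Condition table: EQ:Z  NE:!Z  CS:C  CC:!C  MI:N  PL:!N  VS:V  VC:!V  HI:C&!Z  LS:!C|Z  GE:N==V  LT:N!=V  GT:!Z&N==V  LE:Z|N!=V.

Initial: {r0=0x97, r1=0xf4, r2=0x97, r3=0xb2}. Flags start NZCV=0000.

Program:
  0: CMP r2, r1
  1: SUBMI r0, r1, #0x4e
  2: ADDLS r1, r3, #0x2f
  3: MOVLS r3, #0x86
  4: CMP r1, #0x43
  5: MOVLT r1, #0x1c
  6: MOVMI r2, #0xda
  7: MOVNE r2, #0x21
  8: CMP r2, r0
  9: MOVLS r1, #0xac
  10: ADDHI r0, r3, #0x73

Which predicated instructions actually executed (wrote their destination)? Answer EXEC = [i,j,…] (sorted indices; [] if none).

[0] flags=1000 → (cmp)
[1] flags=1000 MI?T → r0=0xa6
[2] flags=1000 LS?T → r1=0xe1
[3] flags=1000 LS?T → r3=0x86
[4] flags=1010 → (cmp)
[5] flags=1010 LT?T → r1=0x1c
[6] flags=1010 MI?T → r2=0xda
[7] flags=1010 NE?T → r2=0x21
[8] flags=0000 → (cmp)
[9] flags=0000 LS?T → r1=0xac
[10] flags=0000 HI?F → skip

EXEC = [1,2,3,5,6,7,9]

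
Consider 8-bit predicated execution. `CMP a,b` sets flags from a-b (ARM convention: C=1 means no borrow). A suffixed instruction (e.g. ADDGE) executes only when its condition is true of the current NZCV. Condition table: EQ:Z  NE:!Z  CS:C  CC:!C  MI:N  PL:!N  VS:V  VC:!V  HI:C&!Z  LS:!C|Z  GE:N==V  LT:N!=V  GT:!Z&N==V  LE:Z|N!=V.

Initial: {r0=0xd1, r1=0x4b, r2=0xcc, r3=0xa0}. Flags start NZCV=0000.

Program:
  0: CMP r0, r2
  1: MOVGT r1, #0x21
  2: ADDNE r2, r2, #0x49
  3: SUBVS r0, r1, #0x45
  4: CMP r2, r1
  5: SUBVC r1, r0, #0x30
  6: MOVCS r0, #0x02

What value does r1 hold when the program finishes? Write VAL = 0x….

VAL = 0xa1

[0] flags=0010 → (cmp)
[1] flags=0010 GT?T → r1=0x21
[2] flags=0010 NE?T → r2=0x15
[3] flags=0010 VS?F → skip
[4] flags=1000 → (cmp)
[5] flags=1000 VC?T → r1=0xa1
[6] flags=1000 CS?F → skip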